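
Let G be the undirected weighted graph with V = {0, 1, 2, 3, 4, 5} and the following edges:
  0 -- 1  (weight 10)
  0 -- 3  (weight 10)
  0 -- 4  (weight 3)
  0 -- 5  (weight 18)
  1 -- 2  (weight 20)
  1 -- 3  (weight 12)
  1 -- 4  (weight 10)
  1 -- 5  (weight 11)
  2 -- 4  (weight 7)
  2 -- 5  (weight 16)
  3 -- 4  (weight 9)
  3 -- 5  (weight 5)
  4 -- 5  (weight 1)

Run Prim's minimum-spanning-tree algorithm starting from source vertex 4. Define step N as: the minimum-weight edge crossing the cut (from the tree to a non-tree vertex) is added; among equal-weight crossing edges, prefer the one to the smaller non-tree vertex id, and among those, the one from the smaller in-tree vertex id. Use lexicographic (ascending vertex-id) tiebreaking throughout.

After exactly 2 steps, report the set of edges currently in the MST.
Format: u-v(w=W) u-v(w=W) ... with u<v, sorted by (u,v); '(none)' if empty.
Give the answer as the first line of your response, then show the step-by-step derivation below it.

0-4(w=3) 4-5(w=1)

step 1: add edge 4-5 (w=1); MST = {4-5(w=1)}
step 2: add edge 0-4 (w=3); MST = {0-4(w=3) 4-5(w=1)}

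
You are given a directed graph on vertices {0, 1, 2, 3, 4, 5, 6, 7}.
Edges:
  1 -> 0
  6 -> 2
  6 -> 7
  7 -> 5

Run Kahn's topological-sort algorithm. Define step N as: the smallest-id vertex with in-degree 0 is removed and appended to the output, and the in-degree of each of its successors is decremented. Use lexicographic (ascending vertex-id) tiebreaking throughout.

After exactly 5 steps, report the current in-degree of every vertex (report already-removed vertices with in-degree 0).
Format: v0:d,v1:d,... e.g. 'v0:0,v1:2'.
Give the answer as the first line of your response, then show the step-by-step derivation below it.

v0:0,v1:0,v2:0,v3:0,v4:0,v5:1,v6:0,v7:0

step 1: output 1; order=[1]; indeg=(0,0,1,0,0,1,0,1)
step 2: output 0; order=[1,0]; indeg=(0,0,1,0,0,1,0,1)
step 3: output 3; order=[1,0,3]; indeg=(0,0,1,0,0,1,0,1)
step 4: output 4; order=[1,0,3,4]; indeg=(0,0,1,0,0,1,0,1)
step 5: output 6; order=[1,0,3,4,6]; indeg=(0,0,0,0,0,1,0,0)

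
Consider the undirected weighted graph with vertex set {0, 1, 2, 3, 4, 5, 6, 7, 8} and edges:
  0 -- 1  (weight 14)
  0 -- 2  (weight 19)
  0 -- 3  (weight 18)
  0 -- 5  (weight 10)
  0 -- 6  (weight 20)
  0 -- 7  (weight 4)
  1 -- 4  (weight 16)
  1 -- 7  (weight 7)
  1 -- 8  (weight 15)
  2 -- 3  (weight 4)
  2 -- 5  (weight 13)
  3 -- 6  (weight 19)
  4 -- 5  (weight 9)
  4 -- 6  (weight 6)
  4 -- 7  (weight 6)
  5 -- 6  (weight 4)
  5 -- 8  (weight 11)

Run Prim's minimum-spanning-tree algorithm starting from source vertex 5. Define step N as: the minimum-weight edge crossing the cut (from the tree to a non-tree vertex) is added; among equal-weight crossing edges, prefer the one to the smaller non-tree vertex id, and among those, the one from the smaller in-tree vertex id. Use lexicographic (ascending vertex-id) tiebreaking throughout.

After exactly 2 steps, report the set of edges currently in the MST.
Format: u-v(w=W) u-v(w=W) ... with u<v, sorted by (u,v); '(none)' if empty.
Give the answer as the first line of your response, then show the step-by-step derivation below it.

4-6(w=6) 5-6(w=4)

step 1: add edge 5-6 (w=4); MST = {5-6(w=4)}
step 2: add edge 4-6 (w=6); MST = {4-6(w=6) 5-6(w=4)}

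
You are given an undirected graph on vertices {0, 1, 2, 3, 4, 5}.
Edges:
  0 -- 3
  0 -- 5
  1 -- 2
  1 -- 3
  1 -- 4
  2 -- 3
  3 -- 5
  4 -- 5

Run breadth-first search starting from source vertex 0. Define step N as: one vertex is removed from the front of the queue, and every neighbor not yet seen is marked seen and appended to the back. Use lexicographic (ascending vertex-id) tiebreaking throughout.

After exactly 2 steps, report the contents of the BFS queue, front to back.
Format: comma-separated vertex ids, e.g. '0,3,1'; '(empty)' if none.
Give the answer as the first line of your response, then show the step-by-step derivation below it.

5,1,2

step 1: dequeue 0; queue=[3,5]; order=0
step 2: dequeue 3; queue=[5,1,2]; order=0,3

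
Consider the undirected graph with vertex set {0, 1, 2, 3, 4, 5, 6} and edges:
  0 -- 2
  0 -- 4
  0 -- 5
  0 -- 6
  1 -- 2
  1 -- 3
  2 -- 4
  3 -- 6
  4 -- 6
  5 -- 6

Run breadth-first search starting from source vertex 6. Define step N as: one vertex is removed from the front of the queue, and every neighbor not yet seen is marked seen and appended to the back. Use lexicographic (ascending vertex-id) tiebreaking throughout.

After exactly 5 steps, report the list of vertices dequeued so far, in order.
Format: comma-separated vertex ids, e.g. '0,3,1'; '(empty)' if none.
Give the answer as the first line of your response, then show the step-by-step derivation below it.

6,0,3,4,5

step 1: dequeue 6; queue=[0,3,4,5]; order=6
step 2: dequeue 0; queue=[3,4,5,2]; order=6,0
step 3: dequeue 3; queue=[4,5,2,1]; order=6,0,3
step 4: dequeue 4; queue=[5,2,1]; order=6,0,3,4
step 5: dequeue 5; queue=[2,1]; order=6,0,3,4,5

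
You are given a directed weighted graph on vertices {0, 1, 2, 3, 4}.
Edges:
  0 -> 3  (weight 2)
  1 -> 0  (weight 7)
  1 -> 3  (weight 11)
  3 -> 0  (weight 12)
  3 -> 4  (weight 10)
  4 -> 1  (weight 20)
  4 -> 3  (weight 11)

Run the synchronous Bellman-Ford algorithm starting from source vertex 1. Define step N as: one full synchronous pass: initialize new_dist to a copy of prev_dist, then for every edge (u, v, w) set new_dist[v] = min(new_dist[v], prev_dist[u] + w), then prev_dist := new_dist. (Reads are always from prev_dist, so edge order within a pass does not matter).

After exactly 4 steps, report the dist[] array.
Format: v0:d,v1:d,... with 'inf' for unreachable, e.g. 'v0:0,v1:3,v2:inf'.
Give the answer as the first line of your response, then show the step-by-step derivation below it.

v0:7,v1:0,v2:inf,v3:9,v4:19

step 1: dist = v0:7,v1:0,v2:inf,v3:11,v4:inf
step 2: dist = v0:7,v1:0,v2:inf,v3:9,v4:21
step 3: dist = v0:7,v1:0,v2:inf,v3:9,v4:19
step 4: dist = v0:7,v1:0,v2:inf,v3:9,v4:19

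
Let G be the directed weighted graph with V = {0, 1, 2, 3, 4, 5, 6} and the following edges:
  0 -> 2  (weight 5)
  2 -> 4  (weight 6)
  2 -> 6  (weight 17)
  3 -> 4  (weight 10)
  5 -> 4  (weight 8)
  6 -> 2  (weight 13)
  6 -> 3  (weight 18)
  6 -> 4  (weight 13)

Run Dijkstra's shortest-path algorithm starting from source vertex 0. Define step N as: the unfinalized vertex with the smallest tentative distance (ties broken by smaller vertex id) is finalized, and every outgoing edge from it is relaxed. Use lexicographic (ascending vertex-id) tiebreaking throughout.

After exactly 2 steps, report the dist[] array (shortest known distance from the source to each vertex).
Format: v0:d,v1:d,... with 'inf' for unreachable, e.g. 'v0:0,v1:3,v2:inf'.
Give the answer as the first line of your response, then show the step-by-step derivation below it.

v0:0,v1:inf,v2:5,v3:inf,v4:11,v5:inf,v6:22

step 1: dist = v0:0,v1:inf,v2:5,v3:inf,v4:inf,v5:inf,v6:inf
step 2: dist = v0:0,v1:inf,v2:5,v3:inf,v4:11,v5:inf,v6:22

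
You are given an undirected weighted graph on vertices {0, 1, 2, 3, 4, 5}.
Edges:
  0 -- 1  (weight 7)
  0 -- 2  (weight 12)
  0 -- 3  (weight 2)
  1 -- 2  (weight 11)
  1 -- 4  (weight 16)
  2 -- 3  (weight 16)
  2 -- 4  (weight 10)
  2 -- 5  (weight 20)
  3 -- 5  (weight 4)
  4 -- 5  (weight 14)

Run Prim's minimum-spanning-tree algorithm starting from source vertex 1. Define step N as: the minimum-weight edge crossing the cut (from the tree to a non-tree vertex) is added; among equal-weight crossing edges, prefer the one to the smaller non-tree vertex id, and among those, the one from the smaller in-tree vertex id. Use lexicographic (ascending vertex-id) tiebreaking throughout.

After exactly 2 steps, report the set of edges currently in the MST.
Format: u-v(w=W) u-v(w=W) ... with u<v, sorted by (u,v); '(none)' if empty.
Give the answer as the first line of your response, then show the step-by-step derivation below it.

0-1(w=7) 0-3(w=2)

step 1: add edge 0-1 (w=7); MST = {0-1(w=7)}
step 2: add edge 0-3 (w=2); MST = {0-1(w=7) 0-3(w=2)}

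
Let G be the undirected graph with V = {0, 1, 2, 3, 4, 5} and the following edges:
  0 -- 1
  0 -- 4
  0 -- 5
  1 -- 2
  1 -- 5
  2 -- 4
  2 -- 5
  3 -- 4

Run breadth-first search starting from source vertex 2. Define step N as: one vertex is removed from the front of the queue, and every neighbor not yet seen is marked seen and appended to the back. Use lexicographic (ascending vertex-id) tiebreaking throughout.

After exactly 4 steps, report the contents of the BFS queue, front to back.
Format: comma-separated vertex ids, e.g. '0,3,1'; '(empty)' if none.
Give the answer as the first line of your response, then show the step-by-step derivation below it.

0,3

step 1: dequeue 2; queue=[1,4,5]; order=2
step 2: dequeue 1; queue=[4,5,0]; order=2,1
step 3: dequeue 4; queue=[5,0,3]; order=2,1,4
step 4: dequeue 5; queue=[0,3]; order=2,1,4,5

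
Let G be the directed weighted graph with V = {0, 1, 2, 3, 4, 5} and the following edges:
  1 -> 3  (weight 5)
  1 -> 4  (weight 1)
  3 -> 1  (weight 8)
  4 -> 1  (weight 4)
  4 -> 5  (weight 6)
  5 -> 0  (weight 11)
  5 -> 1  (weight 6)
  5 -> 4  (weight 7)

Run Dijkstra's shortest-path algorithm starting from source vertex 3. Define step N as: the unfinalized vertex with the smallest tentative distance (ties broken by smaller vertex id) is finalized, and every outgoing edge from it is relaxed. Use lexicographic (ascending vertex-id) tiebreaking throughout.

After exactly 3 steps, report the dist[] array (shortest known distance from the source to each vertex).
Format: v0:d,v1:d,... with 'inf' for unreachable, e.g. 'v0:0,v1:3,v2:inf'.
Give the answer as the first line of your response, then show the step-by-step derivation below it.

v0:inf,v1:8,v2:inf,v3:0,v4:9,v5:15

step 1: dist = v0:inf,v1:8,v2:inf,v3:0,v4:inf,v5:inf
step 2: dist = v0:inf,v1:8,v2:inf,v3:0,v4:9,v5:inf
step 3: dist = v0:inf,v1:8,v2:inf,v3:0,v4:9,v5:15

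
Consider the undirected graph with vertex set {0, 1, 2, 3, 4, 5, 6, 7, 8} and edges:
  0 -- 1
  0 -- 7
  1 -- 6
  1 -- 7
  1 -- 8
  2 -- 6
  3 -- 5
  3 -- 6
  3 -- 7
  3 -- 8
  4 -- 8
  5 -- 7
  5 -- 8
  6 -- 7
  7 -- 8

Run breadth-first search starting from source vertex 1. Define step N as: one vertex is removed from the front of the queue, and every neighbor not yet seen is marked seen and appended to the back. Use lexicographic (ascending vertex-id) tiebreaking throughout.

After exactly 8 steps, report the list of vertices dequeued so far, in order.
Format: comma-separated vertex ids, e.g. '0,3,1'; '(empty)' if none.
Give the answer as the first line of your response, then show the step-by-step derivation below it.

1,0,6,7,8,2,3,5

step 1: dequeue 1; queue=[0,6,7,8]; order=1
step 2: dequeue 0; queue=[6,7,8]; order=1,0
step 3: dequeue 6; queue=[7,8,2,3]; order=1,0,6
step 4: dequeue 7; queue=[8,2,3,5]; order=1,0,6,7
step 5: dequeue 8; queue=[2,3,5,4]; order=1,0,6,7,8
step 6: dequeue 2; queue=[3,5,4]; order=1,0,6,7,8,2
step 7: dequeue 3; queue=[5,4]; order=1,0,6,7,8,2,3
step 8: dequeue 5; queue=[4]; order=1,0,6,7,8,2,3,5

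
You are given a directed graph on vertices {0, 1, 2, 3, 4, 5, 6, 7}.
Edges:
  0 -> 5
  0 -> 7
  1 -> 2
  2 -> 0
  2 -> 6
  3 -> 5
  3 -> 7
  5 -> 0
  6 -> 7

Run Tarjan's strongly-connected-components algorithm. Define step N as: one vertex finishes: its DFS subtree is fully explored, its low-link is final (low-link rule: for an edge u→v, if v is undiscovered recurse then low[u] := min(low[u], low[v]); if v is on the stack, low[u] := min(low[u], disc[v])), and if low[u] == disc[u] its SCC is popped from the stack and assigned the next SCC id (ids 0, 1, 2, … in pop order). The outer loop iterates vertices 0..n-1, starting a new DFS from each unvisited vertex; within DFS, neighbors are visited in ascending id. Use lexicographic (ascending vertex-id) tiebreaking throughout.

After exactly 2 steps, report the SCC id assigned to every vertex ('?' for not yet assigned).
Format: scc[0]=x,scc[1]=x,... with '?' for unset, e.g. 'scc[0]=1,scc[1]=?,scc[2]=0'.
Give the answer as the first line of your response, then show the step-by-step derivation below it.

scc[0]=?,scc[1]=?,scc[2]=?,scc[3]=?,scc[4]=?,scc[5]=?,scc[6]=?,scc[7]=0

step 1: low=(low[0]=0,low[1]=?,low[2]=?,low[3]=?,low[4]=?,low[5]=0,low[6]=?,low[7]=?); scc=(scc[0]=?,scc[1]=?,scc[2]=?,scc[3]=?,scc[4]=?,scc[5]=?,scc[6]=?,scc[7]=?)
step 2: low=(low[0]=0,low[1]=?,low[2]=?,low[3]=?,low[4]=?,low[5]=0,low[6]=?,low[7]=2); scc=(scc[0]=?,scc[1]=?,scc[2]=?,scc[3]=?,scc[4]=?,scc[5]=?,scc[6]=?,scc[7]=0)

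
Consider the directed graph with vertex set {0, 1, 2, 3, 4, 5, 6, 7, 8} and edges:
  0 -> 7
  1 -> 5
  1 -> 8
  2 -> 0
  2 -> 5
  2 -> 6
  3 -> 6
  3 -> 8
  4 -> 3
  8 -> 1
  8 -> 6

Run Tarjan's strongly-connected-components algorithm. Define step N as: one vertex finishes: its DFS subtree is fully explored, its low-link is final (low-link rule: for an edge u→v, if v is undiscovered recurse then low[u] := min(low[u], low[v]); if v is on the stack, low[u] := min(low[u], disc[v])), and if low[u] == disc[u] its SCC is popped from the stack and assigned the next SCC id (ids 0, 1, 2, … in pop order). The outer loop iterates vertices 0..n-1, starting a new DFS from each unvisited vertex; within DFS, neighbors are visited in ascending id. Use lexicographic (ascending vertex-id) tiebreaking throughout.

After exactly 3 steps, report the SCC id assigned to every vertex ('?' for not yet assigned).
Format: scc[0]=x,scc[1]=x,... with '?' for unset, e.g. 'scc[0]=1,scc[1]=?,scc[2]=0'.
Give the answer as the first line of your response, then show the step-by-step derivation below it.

scc[0]=1,scc[1]=?,scc[2]=?,scc[3]=?,scc[4]=?,scc[5]=2,scc[6]=?,scc[7]=0,scc[8]=?

step 1: low=(low[0]=0,low[1]=?,low[2]=?,low[3]=?,low[4]=?,low[5]=?,low[6]=?,low[7]=1,low[8]=?); scc=(scc[0]=?,scc[1]=?,scc[2]=?,scc[3]=?,scc[4]=?,scc[5]=?,scc[6]=?,scc[7]=0,scc[8]=?)
step 2: low=(low[0]=0,low[1]=?,low[2]=?,low[3]=?,low[4]=?,low[5]=?,low[6]=?,low[7]=1,low[8]=?); scc=(scc[0]=1,scc[1]=?,scc[2]=?,scc[3]=?,scc[4]=?,scc[5]=?,scc[6]=?,scc[7]=0,scc[8]=?)
step 3: low=(low[0]=0,low[1]=2,low[2]=?,low[3]=?,low[4]=?,low[5]=3,low[6]=?,low[7]=1,low[8]=?); scc=(scc[0]=1,scc[1]=?,scc[2]=?,scc[3]=?,scc[4]=?,scc[5]=2,scc[6]=?,scc[7]=0,scc[8]=?)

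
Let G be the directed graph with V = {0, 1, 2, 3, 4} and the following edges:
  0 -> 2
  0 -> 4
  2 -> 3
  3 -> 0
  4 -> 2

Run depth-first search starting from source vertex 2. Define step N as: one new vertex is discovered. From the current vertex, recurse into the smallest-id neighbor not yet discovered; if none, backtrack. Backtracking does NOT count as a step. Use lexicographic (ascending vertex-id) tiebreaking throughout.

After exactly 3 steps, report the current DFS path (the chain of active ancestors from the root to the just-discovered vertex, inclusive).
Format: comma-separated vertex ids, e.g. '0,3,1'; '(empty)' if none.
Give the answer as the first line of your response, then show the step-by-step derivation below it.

2,3,0

step 1: discover 2; path=2; order=2
step 2: discover 3; path=2>3; order=2,3
step 3: discover 0; path=2>3>0; order=2,3,0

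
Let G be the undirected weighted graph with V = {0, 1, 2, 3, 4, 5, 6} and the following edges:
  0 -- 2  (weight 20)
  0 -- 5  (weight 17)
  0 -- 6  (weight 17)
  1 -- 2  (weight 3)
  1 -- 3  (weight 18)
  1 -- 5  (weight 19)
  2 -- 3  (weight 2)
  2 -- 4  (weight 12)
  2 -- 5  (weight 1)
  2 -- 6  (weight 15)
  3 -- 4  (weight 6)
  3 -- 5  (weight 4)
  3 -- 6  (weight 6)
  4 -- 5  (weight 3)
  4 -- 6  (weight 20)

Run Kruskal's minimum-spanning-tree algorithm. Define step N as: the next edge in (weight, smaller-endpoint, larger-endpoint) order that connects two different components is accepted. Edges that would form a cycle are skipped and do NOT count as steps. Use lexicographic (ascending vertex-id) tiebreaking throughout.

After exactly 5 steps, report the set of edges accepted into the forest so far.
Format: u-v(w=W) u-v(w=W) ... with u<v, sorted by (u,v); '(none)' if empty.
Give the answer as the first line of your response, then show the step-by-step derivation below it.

1-2(w=3) 2-3(w=2) 2-5(w=1) 3-6(w=6) 4-5(w=3)

step 1: add edge 2-5 (w=1); MST = {2-5(w=1)}
step 2: add edge 2-3 (w=2); MST = {2-3(w=2) 2-5(w=1)}
step 3: add edge 1-2 (w=3); MST = {1-2(w=3) 2-3(w=2) 2-5(w=1)}
step 4: add edge 4-5 (w=3); MST = {1-2(w=3) 2-3(w=2) 2-5(w=1) 4-5(w=3)}
step 5: add edge 3-6 (w=6); MST = {1-2(w=3) 2-3(w=2) 2-5(w=1) 3-6(w=6) 4-5(w=3)}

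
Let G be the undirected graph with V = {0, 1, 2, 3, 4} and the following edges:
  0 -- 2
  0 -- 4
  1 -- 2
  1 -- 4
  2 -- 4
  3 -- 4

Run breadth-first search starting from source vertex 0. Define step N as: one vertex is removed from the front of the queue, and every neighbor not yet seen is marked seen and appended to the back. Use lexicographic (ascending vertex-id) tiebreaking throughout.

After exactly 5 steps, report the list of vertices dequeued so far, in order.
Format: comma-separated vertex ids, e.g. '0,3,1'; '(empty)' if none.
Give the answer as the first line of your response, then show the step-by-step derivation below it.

0,2,4,1,3

step 1: dequeue 0; queue=[2,4]; order=0
step 2: dequeue 2; queue=[4,1]; order=0,2
step 3: dequeue 4; queue=[1,3]; order=0,2,4
step 4: dequeue 1; queue=[3]; order=0,2,4,1
step 5: dequeue 3; queue=[(empty)]; order=0,2,4,1,3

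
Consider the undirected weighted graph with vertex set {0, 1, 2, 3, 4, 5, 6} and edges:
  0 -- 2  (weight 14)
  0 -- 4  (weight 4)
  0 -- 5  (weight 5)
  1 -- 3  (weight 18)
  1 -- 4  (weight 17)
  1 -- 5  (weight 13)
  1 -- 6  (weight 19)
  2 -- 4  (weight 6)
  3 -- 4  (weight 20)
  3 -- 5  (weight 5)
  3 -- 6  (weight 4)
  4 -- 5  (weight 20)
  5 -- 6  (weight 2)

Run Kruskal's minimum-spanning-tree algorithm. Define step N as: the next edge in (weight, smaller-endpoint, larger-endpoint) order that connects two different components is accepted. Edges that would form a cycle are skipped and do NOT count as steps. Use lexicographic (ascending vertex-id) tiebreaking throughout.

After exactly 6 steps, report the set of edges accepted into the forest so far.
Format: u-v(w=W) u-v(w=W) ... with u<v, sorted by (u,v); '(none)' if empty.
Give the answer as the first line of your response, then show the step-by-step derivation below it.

0-4(w=4) 0-5(w=5) 1-5(w=13) 2-4(w=6) 3-6(w=4) 5-6(w=2)

step 1: add edge 5-6 (w=2); MST = {5-6(w=2)}
step 2: add edge 0-4 (w=4); MST = {0-4(w=4) 5-6(w=2)}
step 3: add edge 3-6 (w=4); MST = {0-4(w=4) 3-6(w=4) 5-6(w=2)}
step 4: add edge 0-5 (w=5); MST = {0-4(w=4) 0-5(w=5) 3-6(w=4) 5-6(w=2)}
step 5: add edge 2-4 (w=6); MST = {0-4(w=4) 0-5(w=5) 2-4(w=6) 3-6(w=4) 5-6(w=2)}
step 6: add edge 1-5 (w=13); MST = {0-4(w=4) 0-5(w=5) 1-5(w=13) 2-4(w=6) 3-6(w=4) 5-6(w=2)}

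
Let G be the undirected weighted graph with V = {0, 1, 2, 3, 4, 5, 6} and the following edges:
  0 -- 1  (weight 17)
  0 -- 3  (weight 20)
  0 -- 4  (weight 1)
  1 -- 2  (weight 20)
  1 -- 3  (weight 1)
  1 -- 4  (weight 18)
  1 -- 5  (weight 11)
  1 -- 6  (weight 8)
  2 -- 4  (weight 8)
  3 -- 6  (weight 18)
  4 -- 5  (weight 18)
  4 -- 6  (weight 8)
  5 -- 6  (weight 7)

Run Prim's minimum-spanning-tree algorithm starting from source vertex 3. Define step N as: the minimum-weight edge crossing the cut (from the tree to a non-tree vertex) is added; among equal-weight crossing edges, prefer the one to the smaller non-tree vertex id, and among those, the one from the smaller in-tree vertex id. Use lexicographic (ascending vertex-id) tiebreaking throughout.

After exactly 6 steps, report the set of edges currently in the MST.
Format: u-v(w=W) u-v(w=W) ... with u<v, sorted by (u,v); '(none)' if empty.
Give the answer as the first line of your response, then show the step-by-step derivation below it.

0-4(w=1) 1-3(w=1) 1-6(w=8) 2-4(w=8) 4-6(w=8) 5-6(w=7)

step 1: add edge 1-3 (w=1); MST = {1-3(w=1)}
step 2: add edge 1-6 (w=8); MST = {1-3(w=1) 1-6(w=8)}
step 3: add edge 5-6 (w=7); MST = {1-3(w=1) 1-6(w=8) 5-6(w=7)}
step 4: add edge 4-6 (w=8); MST = {1-3(w=1) 1-6(w=8) 4-6(w=8) 5-6(w=7)}
step 5: add edge 0-4 (w=1); MST = {0-4(w=1) 1-3(w=1) 1-6(w=8) 4-6(w=8) 5-6(w=7)}
step 6: add edge 2-4 (w=8); MST = {0-4(w=1) 1-3(w=1) 1-6(w=8) 2-4(w=8) 4-6(w=8) 5-6(w=7)}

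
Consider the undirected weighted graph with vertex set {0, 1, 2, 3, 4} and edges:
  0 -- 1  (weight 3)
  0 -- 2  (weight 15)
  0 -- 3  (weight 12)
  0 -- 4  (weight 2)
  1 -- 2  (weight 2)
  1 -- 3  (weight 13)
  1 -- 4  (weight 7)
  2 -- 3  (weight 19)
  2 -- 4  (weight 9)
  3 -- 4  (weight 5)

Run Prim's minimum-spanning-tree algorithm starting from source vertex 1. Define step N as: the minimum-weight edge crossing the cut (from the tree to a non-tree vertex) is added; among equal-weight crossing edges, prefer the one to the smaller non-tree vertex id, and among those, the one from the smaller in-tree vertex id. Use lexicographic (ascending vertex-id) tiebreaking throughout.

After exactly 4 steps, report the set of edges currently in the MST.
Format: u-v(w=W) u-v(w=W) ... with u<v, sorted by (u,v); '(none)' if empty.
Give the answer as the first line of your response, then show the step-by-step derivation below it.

0-1(w=3) 0-4(w=2) 1-2(w=2) 3-4(w=5)

step 1: add edge 1-2 (w=2); MST = {1-2(w=2)}
step 2: add edge 0-1 (w=3); MST = {0-1(w=3) 1-2(w=2)}
step 3: add edge 0-4 (w=2); MST = {0-1(w=3) 0-4(w=2) 1-2(w=2)}
step 4: add edge 3-4 (w=5); MST = {0-1(w=3) 0-4(w=2) 1-2(w=2) 3-4(w=5)}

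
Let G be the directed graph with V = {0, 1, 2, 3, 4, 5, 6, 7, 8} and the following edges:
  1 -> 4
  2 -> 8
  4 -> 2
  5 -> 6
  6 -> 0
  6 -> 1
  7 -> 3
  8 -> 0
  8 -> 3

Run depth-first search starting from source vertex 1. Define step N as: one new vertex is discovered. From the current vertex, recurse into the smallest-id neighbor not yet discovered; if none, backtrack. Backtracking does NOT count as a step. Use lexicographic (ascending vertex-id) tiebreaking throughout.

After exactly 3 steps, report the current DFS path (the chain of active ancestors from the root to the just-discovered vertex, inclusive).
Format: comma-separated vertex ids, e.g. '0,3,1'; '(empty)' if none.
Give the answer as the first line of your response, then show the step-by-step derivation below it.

1,4,2

step 1: discover 1; path=1; order=1
step 2: discover 4; path=1>4; order=1,4
step 3: discover 2; path=1>4>2; order=1,4,2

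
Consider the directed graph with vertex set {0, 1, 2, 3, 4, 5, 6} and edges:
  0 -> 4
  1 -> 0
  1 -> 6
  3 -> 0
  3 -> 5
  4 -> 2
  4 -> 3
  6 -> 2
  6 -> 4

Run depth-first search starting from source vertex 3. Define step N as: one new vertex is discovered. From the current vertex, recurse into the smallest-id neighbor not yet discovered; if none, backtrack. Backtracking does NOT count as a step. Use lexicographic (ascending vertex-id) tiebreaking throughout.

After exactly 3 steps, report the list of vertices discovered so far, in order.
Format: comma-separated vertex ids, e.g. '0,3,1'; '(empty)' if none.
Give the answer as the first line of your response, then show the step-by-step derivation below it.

3,0,4

step 1: discover 3; path=3; order=3
step 2: discover 0; path=3>0; order=3,0
step 3: discover 4; path=3>0>4; order=3,0,4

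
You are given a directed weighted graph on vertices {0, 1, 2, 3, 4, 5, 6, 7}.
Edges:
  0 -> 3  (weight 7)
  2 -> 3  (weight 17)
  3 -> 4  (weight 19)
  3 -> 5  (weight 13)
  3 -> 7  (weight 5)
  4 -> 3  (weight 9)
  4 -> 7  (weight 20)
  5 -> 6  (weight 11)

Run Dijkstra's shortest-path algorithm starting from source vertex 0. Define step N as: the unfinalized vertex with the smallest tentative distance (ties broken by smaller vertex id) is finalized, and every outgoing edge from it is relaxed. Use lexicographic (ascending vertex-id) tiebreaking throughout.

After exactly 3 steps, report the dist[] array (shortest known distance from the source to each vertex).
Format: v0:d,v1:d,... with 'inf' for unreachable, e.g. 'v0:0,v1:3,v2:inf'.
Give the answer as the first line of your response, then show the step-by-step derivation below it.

v0:0,v1:inf,v2:inf,v3:7,v4:26,v5:20,v6:inf,v7:12

step 1: dist = v0:0,v1:inf,v2:inf,v3:7,v4:inf,v5:inf,v6:inf,v7:inf
step 2: dist = v0:0,v1:inf,v2:inf,v3:7,v4:26,v5:20,v6:inf,v7:12
step 3: dist = v0:0,v1:inf,v2:inf,v3:7,v4:26,v5:20,v6:inf,v7:12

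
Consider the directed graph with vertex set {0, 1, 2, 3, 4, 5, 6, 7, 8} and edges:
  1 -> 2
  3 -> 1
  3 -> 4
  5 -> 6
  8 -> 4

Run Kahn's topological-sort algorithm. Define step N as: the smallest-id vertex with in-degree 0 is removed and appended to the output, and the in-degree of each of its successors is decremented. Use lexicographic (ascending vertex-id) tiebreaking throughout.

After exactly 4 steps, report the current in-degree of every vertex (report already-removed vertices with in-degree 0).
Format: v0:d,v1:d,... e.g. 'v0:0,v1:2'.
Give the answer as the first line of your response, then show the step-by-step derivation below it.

v0:0,v1:0,v2:0,v3:0,v4:1,v5:0,v6:1,v7:0,v8:0

step 1: output 0; order=[0]; indeg=(0,1,1,0,2,0,1,0,0)
step 2: output 3; order=[0,3]; indeg=(0,0,1,0,1,0,1,0,0)
step 3: output 1; order=[0,3,1]; indeg=(0,0,0,0,1,0,1,0,0)
step 4: output 2; order=[0,3,1,2]; indeg=(0,0,0,0,1,0,1,0,0)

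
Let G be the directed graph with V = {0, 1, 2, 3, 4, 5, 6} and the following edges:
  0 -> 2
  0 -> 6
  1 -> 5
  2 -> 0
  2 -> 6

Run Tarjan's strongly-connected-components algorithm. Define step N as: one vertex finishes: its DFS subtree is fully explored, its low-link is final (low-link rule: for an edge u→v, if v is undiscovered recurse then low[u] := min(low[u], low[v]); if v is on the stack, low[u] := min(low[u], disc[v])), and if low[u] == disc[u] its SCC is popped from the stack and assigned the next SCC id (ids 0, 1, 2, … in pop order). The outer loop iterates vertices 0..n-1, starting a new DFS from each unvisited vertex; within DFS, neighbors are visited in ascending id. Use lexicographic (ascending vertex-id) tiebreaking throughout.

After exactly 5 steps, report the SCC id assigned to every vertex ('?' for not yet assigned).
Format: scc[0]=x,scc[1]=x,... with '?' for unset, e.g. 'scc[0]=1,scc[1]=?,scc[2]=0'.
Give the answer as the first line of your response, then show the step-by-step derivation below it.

scc[0]=1,scc[1]=3,scc[2]=1,scc[3]=?,scc[4]=?,scc[5]=2,scc[6]=0

step 1: low=(low[0]=0,low[1]=?,low[2]=0,low[3]=?,low[4]=?,low[5]=?,low[6]=2); scc=(scc[0]=?,scc[1]=?,scc[2]=?,scc[3]=?,scc[4]=?,scc[5]=?,scc[6]=0)
step 2: low=(low[0]=0,low[1]=?,low[2]=0,low[3]=?,low[4]=?,low[5]=?,low[6]=2); scc=(scc[0]=?,scc[1]=?,scc[2]=?,scc[3]=?,scc[4]=?,scc[5]=?,scc[6]=0)
step 3: low=(low[0]=0,low[1]=?,low[2]=0,low[3]=?,low[4]=?,low[5]=?,low[6]=2); scc=(scc[0]=1,scc[1]=?,scc[2]=1,scc[3]=?,scc[4]=?,scc[5]=?,scc[6]=0)
step 4: low=(low[0]=0,low[1]=3,low[2]=0,low[3]=?,low[4]=?,low[5]=4,low[6]=2); scc=(scc[0]=1,scc[1]=?,scc[2]=1,scc[3]=?,scc[4]=?,scc[5]=2,scc[6]=0)
step 5: low=(low[0]=0,low[1]=3,low[2]=0,low[3]=?,low[4]=?,low[5]=4,low[6]=2); scc=(scc[0]=1,scc[1]=3,scc[2]=1,scc[3]=?,scc[4]=?,scc[5]=2,scc[6]=0)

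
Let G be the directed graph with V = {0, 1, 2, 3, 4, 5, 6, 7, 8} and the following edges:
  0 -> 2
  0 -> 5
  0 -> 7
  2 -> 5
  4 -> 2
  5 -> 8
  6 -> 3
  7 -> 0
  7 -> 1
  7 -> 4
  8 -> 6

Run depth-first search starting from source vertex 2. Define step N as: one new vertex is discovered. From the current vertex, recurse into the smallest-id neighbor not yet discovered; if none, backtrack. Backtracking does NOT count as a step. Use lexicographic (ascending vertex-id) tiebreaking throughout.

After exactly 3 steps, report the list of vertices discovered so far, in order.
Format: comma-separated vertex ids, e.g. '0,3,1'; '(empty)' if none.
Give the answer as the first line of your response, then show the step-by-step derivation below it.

2,5,8

step 1: discover 2; path=2; order=2
step 2: discover 5; path=2>5; order=2,5
step 3: discover 8; path=2>5>8; order=2,5,8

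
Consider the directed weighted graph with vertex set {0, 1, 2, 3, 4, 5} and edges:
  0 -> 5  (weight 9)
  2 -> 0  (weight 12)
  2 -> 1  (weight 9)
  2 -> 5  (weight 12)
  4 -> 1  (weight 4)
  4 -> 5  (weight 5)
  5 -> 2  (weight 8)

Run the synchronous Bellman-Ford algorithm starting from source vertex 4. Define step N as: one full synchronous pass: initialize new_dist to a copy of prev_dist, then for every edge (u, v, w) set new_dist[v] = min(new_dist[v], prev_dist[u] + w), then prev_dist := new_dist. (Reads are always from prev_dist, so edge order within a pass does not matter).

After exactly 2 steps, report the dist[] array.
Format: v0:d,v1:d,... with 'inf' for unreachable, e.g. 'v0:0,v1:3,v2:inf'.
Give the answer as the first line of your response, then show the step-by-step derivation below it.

v0:inf,v1:4,v2:13,v3:inf,v4:0,v5:5

step 1: dist = v0:inf,v1:4,v2:inf,v3:inf,v4:0,v5:5
step 2: dist = v0:inf,v1:4,v2:13,v3:inf,v4:0,v5:5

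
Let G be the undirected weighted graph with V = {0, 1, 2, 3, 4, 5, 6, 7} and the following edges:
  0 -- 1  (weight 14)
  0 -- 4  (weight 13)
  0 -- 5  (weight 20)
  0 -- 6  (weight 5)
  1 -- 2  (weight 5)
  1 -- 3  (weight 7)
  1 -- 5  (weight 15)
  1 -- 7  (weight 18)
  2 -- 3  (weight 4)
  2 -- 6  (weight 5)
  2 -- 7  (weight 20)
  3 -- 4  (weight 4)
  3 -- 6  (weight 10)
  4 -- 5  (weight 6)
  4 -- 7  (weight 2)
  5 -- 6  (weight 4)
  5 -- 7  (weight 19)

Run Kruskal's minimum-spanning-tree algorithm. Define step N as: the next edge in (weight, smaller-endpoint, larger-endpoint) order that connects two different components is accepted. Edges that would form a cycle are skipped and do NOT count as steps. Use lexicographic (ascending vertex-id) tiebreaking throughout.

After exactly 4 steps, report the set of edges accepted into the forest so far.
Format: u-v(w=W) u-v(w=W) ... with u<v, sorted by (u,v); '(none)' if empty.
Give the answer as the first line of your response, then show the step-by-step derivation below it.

2-3(w=4) 3-4(w=4) 4-7(w=2) 5-6(w=4)

step 1: add edge 4-7 (w=2); MST = {4-7(w=2)}
step 2: add edge 2-3 (w=4); MST = {2-3(w=4) 4-7(w=2)}
step 3: add edge 3-4 (w=4); MST = {2-3(w=4) 3-4(w=4) 4-7(w=2)}
step 4: add edge 5-6 (w=4); MST = {2-3(w=4) 3-4(w=4) 4-7(w=2) 5-6(w=4)}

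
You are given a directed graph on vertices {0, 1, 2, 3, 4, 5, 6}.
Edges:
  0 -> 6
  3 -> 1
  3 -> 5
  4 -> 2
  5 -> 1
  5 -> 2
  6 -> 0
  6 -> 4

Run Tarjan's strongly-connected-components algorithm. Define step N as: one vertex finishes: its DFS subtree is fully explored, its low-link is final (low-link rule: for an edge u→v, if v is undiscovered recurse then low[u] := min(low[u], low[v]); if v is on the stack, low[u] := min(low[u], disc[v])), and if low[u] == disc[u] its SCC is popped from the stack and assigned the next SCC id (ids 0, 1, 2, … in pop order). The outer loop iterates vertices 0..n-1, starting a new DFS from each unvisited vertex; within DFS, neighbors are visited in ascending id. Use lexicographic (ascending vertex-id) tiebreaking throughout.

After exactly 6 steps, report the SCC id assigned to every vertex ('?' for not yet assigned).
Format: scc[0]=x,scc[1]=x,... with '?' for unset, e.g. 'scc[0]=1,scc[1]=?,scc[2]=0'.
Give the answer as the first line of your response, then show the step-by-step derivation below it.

scc[0]=2,scc[1]=3,scc[2]=0,scc[3]=?,scc[4]=1,scc[5]=4,scc[6]=2

step 1: low=(low[0]=0,low[1]=?,low[2]=3,low[3]=?,low[4]=2,low[5]=?,low[6]=0); scc=(scc[0]=?,scc[1]=?,scc[2]=0,scc[3]=?,scc[4]=?,scc[5]=?,scc[6]=?)
step 2: low=(low[0]=0,low[1]=?,low[2]=3,low[3]=?,low[4]=2,low[5]=?,low[6]=0); scc=(scc[0]=?,scc[1]=?,scc[2]=0,scc[3]=?,scc[4]=1,scc[5]=?,scc[6]=?)
step 3: low=(low[0]=0,low[1]=?,low[2]=3,low[3]=?,low[4]=2,low[5]=?,low[6]=0); scc=(scc[0]=?,scc[1]=?,scc[2]=0,scc[3]=?,scc[4]=1,scc[5]=?,scc[6]=?)
step 4: low=(low[0]=0,low[1]=?,low[2]=3,low[3]=?,low[4]=2,low[5]=?,low[6]=0); scc=(scc[0]=2,scc[1]=?,scc[2]=0,scc[3]=?,scc[4]=1,scc[5]=?,scc[6]=2)
step 5: low=(low[0]=0,low[1]=4,low[2]=3,low[3]=?,low[4]=2,low[5]=?,low[6]=0); scc=(scc[0]=2,scc[1]=3,scc[2]=0,scc[3]=?,scc[4]=1,scc[5]=?,scc[6]=2)
step 6: low=(low[0]=0,low[1]=4,low[2]=3,low[3]=5,low[4]=2,low[5]=6,low[6]=0); scc=(scc[0]=2,scc[1]=3,scc[2]=0,scc[3]=?,scc[4]=1,scc[5]=4,scc[6]=2)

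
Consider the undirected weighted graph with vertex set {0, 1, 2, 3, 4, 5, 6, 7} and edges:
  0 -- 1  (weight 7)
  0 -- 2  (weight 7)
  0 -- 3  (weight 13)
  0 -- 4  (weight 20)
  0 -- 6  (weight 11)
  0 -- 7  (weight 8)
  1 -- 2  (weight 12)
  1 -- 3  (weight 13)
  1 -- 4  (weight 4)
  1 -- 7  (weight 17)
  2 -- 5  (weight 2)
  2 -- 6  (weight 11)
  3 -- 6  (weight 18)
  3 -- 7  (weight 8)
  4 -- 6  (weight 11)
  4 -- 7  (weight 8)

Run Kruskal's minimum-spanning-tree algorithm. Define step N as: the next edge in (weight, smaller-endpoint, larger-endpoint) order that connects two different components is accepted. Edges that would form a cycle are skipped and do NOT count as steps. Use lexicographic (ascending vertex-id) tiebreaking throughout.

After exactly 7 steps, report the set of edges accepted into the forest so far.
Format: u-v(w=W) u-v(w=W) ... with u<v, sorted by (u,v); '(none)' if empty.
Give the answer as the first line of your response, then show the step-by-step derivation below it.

0-1(w=7) 0-2(w=7) 0-6(w=11) 0-7(w=8) 1-4(w=4) 2-5(w=2) 3-7(w=8)

step 1: add edge 2-5 (w=2); MST = {2-5(w=2)}
step 2: add edge 1-4 (w=4); MST = {1-4(w=4) 2-5(w=2)}
step 3: add edge 0-1 (w=7); MST = {0-1(w=7) 1-4(w=4) 2-5(w=2)}
step 4: add edge 0-2 (w=7); MST = {0-1(w=7) 0-2(w=7) 1-4(w=4) 2-5(w=2)}
step 5: add edge 0-7 (w=8); MST = {0-1(w=7) 0-2(w=7) 0-7(w=8) 1-4(w=4) 2-5(w=2)}
step 6: add edge 3-7 (w=8); MST = {0-1(w=7) 0-2(w=7) 0-7(w=8) 1-4(w=4) 2-5(w=2) 3-7(w=8)}
step 7: add edge 0-6 (w=11); MST = {0-1(w=7) 0-2(w=7) 0-6(w=11) 0-7(w=8) 1-4(w=4) 2-5(w=2) 3-7(w=8)}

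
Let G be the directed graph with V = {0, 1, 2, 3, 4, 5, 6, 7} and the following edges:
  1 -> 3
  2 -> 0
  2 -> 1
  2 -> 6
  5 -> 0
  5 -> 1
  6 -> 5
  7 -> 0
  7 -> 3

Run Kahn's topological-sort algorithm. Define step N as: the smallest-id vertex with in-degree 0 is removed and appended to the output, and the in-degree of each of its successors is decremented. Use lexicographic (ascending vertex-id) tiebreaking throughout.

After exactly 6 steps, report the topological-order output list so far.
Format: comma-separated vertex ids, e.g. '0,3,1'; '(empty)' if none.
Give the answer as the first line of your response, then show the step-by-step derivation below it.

2,4,6,5,1,7

step 1: output 2; order=[2]; indeg=(2,1,0,2,0,1,0,0)
step 2: output 4; order=[2,4]; indeg=(2,1,0,2,0,1,0,0)
step 3: output 6; order=[2,4,6]; indeg=(2,1,0,2,0,0,0,0)
step 4: output 5; order=[2,4,6,5]; indeg=(1,0,0,2,0,0,0,0)
step 5: output 1; order=[2,4,6,5,1]; indeg=(1,0,0,1,0,0,0,0)
step 6: output 7; order=[2,4,6,5,1,7]; indeg=(0,0,0,0,0,0,0,0)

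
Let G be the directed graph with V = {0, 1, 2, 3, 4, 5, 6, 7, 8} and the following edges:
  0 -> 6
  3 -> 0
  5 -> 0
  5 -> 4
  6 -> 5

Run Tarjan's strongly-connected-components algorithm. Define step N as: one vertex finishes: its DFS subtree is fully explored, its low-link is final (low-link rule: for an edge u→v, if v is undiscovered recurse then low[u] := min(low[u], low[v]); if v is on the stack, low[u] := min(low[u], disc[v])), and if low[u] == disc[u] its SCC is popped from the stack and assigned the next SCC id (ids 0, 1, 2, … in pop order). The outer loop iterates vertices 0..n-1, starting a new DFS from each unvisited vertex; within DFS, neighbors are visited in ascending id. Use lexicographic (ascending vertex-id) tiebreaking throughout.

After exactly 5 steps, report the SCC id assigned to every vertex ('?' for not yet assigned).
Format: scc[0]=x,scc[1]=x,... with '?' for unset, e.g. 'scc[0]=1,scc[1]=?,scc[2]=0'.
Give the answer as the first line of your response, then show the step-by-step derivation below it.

scc[0]=1,scc[1]=2,scc[2]=?,scc[3]=?,scc[4]=0,scc[5]=1,scc[6]=1,scc[7]=?,scc[8]=?

step 1: low=(low[0]=0,low[1]=?,low[2]=?,low[3]=?,low[4]=3,low[5]=0,low[6]=1,low[7]=?,low[8]=?); scc=(scc[0]=?,scc[1]=?,scc[2]=?,scc[3]=?,scc[4]=0,scc[5]=?,scc[6]=?,scc[7]=?,scc[8]=?)
step 2: low=(low[0]=0,low[1]=?,low[2]=?,low[3]=?,low[4]=3,low[5]=0,low[6]=1,low[7]=?,low[8]=?); scc=(scc[0]=?,scc[1]=?,scc[2]=?,scc[3]=?,scc[4]=0,scc[5]=?,scc[6]=?,scc[7]=?,scc[8]=?)
step 3: low=(low[0]=0,low[1]=?,low[2]=?,low[3]=?,low[4]=3,low[5]=0,low[6]=0,low[7]=?,low[8]=?); scc=(scc[0]=?,scc[1]=?,scc[2]=?,scc[3]=?,scc[4]=0,scc[5]=?,scc[6]=?,scc[7]=?,scc[8]=?)
step 4: low=(low[0]=0,low[1]=?,low[2]=?,low[3]=?,low[4]=3,low[5]=0,low[6]=0,low[7]=?,low[8]=?); scc=(scc[0]=1,scc[1]=?,scc[2]=?,scc[3]=?,scc[4]=0,scc[5]=1,scc[6]=1,scc[7]=?,scc[8]=?)
step 5: low=(low[0]=0,low[1]=4,low[2]=?,low[3]=?,low[4]=3,low[5]=0,low[6]=0,low[7]=?,low[8]=?); scc=(scc[0]=1,scc[1]=2,scc[2]=?,scc[3]=?,scc[4]=0,scc[5]=1,scc[6]=1,scc[7]=?,scc[8]=?)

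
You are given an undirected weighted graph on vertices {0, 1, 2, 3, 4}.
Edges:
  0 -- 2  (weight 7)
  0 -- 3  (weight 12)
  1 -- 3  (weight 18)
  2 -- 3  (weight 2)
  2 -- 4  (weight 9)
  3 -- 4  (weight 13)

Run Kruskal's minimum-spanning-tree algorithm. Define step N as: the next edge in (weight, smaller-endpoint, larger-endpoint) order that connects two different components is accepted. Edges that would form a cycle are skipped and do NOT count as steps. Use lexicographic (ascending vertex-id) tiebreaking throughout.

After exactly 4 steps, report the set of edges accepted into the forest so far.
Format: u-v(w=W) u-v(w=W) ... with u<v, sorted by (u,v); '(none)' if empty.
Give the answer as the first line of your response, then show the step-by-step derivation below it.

0-2(w=7) 1-3(w=18) 2-3(w=2) 2-4(w=9)

step 1: add edge 2-3 (w=2); MST = {2-3(w=2)}
step 2: add edge 0-2 (w=7); MST = {0-2(w=7) 2-3(w=2)}
step 3: add edge 2-4 (w=9); MST = {0-2(w=7) 2-3(w=2) 2-4(w=9)}
step 4: add edge 1-3 (w=18); MST = {0-2(w=7) 1-3(w=18) 2-3(w=2) 2-4(w=9)}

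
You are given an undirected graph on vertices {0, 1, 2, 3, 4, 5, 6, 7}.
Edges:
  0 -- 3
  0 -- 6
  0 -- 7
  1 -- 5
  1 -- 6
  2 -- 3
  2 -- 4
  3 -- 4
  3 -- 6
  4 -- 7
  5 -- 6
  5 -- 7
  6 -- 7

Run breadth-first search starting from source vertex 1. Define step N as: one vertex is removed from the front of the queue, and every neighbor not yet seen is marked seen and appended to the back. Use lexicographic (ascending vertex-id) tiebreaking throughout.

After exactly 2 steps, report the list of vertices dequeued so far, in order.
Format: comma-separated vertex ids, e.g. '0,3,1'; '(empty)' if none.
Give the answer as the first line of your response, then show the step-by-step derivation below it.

1,5

step 1: dequeue 1; queue=[5,6]; order=1
step 2: dequeue 5; queue=[6,7]; order=1,5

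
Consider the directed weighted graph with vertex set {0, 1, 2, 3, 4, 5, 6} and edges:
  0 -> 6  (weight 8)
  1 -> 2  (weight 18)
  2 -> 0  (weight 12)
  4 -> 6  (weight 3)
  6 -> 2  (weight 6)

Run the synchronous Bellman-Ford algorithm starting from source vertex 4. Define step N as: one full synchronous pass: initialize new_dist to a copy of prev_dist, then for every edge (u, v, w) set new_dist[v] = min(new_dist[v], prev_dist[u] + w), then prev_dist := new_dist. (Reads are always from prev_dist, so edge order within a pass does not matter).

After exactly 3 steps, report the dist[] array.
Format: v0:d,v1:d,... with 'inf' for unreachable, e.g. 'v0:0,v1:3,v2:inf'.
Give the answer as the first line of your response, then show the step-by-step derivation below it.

v0:21,v1:inf,v2:9,v3:inf,v4:0,v5:inf,v6:3

step 1: dist = v0:inf,v1:inf,v2:inf,v3:inf,v4:0,v5:inf,v6:3
step 2: dist = v0:inf,v1:inf,v2:9,v3:inf,v4:0,v5:inf,v6:3
step 3: dist = v0:21,v1:inf,v2:9,v3:inf,v4:0,v5:inf,v6:3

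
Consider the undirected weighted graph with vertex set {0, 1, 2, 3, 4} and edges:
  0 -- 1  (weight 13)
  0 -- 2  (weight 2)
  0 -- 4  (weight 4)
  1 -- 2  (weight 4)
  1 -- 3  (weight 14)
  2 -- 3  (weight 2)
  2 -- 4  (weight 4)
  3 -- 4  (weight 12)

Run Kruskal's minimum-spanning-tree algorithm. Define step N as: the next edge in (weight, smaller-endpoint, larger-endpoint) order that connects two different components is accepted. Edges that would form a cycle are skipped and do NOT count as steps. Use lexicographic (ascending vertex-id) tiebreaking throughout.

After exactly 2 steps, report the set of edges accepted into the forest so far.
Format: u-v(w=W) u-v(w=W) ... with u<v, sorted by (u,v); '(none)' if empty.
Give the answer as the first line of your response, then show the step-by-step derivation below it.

0-2(w=2) 2-3(w=2)

step 1: add edge 0-2 (w=2); MST = {0-2(w=2)}
step 2: add edge 2-3 (w=2); MST = {0-2(w=2) 2-3(w=2)}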